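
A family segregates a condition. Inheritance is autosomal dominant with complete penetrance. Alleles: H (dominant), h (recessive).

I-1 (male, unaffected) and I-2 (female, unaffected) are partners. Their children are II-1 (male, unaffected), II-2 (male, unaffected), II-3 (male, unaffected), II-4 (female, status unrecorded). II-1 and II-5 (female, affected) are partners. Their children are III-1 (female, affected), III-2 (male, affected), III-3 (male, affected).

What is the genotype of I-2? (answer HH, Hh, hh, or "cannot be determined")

hh

I-2 is unaffected, so I-2 is hh.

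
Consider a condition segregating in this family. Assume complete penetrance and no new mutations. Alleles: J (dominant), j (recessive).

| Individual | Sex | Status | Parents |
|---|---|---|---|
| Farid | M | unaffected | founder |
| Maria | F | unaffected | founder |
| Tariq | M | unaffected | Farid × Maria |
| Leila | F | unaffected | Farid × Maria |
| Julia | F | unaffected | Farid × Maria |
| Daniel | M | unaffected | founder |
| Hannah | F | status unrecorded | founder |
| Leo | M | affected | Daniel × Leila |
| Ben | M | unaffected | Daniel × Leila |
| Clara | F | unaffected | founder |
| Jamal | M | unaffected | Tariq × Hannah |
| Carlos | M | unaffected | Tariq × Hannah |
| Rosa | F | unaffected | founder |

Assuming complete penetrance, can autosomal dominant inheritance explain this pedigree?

No

Under autosomal dominant, Leo (affected, male) cannot arise from Daniel (unaffected) × Leila (unaffected).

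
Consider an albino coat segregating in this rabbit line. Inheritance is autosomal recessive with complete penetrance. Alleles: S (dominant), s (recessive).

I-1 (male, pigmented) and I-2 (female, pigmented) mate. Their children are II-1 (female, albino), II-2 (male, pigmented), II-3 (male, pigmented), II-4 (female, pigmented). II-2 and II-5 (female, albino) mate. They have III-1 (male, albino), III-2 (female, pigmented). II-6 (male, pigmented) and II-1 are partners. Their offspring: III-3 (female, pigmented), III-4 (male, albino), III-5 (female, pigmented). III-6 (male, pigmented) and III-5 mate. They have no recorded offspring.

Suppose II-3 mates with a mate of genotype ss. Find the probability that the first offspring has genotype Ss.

2/3

I-1 is pigmented so carries S and passed s to II-1 (ss), so I-1 is Ss.
I-2 is pigmented so carries S and passed s to II-1 (ss), so I-2 is Ss.
II-3 is a pigmented offspring of I-1 (Ss) × I-2 (Ss), whose cross gives 1/4 SS : 1/2 Ss : 1/4 ss; conditioning on being pigmented, II-3 is SS with probability 1/3, Ss with probability 2/3.
Summing over parental genotype combinations, P(offspring has genotype Ss) = 1/3·1 + 2/3·1/2 = 2/3.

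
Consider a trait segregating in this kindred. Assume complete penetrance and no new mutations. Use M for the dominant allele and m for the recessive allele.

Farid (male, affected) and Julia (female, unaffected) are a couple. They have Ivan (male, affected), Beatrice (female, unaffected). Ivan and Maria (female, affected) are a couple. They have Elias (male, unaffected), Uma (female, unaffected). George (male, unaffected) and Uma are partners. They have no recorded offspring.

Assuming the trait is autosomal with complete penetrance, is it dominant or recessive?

Ivan and Maria are both affected yet have an unaffected child Elias. Under a recessive model two affected parents are homozygous and every child would be affected, so the trait cannot be recessive.

dominant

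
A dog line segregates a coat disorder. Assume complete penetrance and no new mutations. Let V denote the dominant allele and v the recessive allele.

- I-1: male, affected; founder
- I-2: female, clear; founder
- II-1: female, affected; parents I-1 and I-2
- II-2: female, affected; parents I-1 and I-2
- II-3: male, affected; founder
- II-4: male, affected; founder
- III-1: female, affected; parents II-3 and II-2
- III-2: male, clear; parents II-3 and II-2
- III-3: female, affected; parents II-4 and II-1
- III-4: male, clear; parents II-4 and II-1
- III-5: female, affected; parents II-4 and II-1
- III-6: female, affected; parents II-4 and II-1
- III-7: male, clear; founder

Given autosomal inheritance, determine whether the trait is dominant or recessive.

dominant

II-3 and II-2 are both affected yet have a clear child III-2. Under a recessive model two affected parents are homozygous and every child would be affected, so the trait cannot be recessive.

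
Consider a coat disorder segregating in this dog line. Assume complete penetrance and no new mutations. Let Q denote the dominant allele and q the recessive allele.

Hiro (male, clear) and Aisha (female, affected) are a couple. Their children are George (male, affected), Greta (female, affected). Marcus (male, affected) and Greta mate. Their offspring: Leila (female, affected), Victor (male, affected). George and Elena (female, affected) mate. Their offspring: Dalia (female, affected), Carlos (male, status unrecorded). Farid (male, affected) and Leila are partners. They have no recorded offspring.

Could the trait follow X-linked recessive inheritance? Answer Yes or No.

Under X-linked recessive, Greta (affected, female) cannot arise from Hiro (clear) × Aisha (affected).

No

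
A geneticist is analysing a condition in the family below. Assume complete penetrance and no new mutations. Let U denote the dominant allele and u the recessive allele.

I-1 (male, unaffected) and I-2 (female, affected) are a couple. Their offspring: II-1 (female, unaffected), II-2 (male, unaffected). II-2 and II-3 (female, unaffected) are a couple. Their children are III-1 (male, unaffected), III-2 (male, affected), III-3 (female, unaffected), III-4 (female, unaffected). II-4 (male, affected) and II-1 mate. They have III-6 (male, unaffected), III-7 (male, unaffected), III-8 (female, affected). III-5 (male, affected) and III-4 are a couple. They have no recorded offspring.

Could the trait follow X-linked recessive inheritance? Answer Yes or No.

No

Under X-linked recessive, II-2 (unaffected, male) cannot arise from I-1 (unaffected) × I-2 (affected).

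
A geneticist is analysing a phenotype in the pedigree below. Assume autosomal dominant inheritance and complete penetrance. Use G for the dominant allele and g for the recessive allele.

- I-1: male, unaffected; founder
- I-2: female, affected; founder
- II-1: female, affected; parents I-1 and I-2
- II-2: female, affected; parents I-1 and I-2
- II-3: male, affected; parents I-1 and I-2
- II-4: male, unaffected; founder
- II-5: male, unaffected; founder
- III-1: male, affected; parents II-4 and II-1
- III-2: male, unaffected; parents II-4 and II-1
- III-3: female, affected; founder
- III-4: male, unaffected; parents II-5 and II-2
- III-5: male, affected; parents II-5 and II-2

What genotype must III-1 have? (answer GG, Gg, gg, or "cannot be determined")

Gg

From phenotype alone, III-1 is GG or Gg.
III-1 is affected so carries G and received g from II-4 (gg), so III-1 is Gg.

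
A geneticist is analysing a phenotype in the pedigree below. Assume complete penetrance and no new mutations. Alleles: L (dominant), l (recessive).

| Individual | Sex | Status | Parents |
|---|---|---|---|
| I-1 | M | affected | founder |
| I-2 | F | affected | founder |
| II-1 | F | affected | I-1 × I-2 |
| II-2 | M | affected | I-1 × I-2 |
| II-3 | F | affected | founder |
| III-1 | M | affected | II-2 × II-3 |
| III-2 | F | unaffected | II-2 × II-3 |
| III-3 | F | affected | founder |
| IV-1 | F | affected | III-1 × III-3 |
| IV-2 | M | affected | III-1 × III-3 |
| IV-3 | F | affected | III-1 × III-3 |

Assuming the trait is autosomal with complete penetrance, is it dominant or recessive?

II-2 and II-3 are both affected yet have an unaffected child III-2. Under a recessive model two affected parents are homozygous and every child would be affected, so the trait cannot be recessive.

dominant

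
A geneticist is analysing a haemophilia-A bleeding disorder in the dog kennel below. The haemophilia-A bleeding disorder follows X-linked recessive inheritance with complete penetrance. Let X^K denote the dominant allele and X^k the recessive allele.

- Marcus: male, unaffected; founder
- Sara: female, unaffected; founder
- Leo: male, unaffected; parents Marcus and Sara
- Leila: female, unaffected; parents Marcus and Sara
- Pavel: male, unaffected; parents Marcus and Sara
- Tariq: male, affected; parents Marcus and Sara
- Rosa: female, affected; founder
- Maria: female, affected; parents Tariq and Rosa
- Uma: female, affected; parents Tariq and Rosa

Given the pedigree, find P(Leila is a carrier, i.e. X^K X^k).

Marcus is unaffected, so Marcus is X^K Y.
Sara is unaffected so carries K and passed k to Tariq (X^k Y), so Sara is X^K X^k.
Their cross gives offspring ratios 1/2 X^K X^K : 1/2 X^K X^k. Conditioning on Leila being unaffected, P(X^K X^k) = 1/2 / 1 = 1/2.

1/2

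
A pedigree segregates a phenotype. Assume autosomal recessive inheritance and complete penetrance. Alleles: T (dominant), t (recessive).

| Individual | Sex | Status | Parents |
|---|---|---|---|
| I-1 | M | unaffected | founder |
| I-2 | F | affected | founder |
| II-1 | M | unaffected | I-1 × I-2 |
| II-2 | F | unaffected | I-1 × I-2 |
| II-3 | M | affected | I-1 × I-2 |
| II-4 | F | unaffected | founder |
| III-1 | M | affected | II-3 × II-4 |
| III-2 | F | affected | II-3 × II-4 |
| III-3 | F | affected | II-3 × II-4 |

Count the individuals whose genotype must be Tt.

Obligate heterozygotes: I-1 is unaffected so carries T and passed t to II-3 (tt), so I-1 is Tt; II-1 is unaffected so carries T and received t from I-2 (tt), so II-1 is Tt; II-2 is unaffected so carries T and received t from I-2 (tt), so II-2 is Tt; II-4 is unaffected so carries T and passed t to III-1 (tt), so II-4 is Tt.
Every other individual is either homozygous by phenotype or has at least one consistent homozygous assignment, so the count is 4.

4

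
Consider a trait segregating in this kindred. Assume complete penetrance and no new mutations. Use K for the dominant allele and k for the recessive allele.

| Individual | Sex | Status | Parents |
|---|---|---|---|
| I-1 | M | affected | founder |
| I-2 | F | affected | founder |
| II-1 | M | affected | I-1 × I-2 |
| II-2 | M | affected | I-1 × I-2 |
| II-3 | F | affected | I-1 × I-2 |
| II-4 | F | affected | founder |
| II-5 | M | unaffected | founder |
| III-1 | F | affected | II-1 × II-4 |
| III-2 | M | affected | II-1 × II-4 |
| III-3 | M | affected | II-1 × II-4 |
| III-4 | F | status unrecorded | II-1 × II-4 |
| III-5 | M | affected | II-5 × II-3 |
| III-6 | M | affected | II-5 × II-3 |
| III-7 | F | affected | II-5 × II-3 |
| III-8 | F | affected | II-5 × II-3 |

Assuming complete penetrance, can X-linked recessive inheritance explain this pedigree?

Under X-linked recessive, III-7 (affected, female) cannot arise from II-5 (unaffected) × II-3 (affected).

No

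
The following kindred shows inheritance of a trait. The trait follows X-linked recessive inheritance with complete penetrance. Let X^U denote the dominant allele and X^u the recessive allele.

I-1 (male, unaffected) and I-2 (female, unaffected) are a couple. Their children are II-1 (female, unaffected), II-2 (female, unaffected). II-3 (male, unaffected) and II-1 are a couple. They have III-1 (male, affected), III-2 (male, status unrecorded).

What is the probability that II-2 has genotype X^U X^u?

1/2

I-1 is unaffected, so I-1 is X^U Y.
I-2 is unaffected so carries U and passed u to II-1 (X^U X^u, whose U came from I-1), so I-2 is X^U X^u.
Their cross gives offspring ratios 1/2 X^U X^U : 1/2 X^U X^u. Conditioning on II-2 being unaffected, P(X^U X^u) = 1/2 / 1 = 1/2.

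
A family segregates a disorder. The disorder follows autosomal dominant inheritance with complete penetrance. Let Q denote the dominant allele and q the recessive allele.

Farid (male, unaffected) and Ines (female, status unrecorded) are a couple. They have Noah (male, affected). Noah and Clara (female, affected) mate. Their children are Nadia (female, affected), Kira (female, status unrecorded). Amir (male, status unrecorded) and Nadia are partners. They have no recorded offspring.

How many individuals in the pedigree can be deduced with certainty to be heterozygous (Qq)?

1

Obligate heterozygotes: Noah is affected so carries Q and received q from Farid (qq), so Noah is Qq.
Every other individual is either homozygous by phenotype or has at least one consistent homozygous assignment, so the count is 1.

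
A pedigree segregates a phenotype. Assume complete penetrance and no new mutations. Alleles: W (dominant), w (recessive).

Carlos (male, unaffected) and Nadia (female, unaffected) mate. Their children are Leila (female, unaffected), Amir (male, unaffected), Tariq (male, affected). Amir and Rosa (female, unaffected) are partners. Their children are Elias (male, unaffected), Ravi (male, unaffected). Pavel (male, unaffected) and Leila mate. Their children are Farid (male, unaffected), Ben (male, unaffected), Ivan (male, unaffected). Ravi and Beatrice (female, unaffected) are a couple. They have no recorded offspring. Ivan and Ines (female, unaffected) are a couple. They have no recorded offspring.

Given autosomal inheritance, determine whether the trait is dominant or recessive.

recessive

Carlos and Nadia are both unaffected yet have an affected child Tariq. Under dominance, an affected child requires at least one affected parent, so the trait cannot be dominant.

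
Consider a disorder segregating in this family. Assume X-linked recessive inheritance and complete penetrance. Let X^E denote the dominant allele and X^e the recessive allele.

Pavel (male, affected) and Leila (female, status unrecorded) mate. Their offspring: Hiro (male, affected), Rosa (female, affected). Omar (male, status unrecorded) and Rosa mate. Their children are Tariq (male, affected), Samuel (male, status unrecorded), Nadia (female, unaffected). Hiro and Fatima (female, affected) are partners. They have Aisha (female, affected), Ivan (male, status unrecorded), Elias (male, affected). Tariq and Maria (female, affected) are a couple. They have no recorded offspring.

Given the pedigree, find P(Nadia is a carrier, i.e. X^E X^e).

Nadia is unaffected so carries E and received e from Rosa (X^e X^e), so Nadia is X^E X^e, giving P(X^E X^e) = 1.

1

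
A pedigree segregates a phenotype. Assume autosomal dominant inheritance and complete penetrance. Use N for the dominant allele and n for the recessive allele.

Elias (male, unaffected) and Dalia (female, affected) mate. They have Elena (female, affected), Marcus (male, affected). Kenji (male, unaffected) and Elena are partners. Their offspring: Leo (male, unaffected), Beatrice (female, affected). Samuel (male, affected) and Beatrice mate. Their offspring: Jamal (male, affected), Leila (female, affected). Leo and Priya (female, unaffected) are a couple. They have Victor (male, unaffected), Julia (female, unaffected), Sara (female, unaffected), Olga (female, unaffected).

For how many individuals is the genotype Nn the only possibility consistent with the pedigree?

Obligate heterozygotes: Elena is affected so carries N and received n from Elias (nn), so Elena is Nn; Marcus is affected so carries N and received n from Elias (nn), so Marcus is Nn; Beatrice is affected so carries N and received n from Kenji (nn), so Beatrice is Nn.
Every other individual is either homozygous by phenotype or has at least one consistent homozygous assignment, so the count is 3.

3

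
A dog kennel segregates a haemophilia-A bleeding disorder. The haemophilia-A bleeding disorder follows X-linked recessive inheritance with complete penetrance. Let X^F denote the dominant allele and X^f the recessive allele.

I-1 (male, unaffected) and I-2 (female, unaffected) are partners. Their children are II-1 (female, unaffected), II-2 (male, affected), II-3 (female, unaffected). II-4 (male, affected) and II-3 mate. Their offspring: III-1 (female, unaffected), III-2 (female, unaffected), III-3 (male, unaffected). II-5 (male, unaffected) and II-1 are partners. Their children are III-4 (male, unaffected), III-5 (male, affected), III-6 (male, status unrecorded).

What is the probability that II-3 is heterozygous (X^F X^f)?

1/9

I-1 is unaffected, so I-1 is X^F Y.
I-2 is unaffected so carries F and passed f to II-1 (X^F X^f, whose F came from I-1), so I-2 is X^F X^f.
Their cross gives offspring ratios 1/2 X^F X^F : 1/2 X^F X^f. Conditioning on II-3 being unaffected, P(X^F X^f) = 1/2 / 1 = 1/2 before taking II-3's own offspring into account.
II-4 is affected, so II-4 is X^f Y.
Now use II-3's offspring. Probability of each recorded status — unaffected daughter III-1: 1/2 if II-3 is X^F X^f, 1 if X^F X^F; unaffected daughter III-2: 1/2 if II-3 is X^F X^f, 1 if X^F X^F; unaffected son III-3: 1/2 if II-3 is X^F X^f, 1 if X^F X^F.
Bayes: P(X^F X^f) = 1/2·1/8 / (1/2·1/8 + 1/2·1) = 1/9.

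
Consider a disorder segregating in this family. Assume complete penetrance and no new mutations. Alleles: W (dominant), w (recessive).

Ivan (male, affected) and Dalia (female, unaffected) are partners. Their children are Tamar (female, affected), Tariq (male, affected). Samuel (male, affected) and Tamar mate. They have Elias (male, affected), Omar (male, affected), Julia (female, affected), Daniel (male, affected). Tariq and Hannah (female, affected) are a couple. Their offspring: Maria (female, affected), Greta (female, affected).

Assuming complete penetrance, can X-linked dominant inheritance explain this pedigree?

Under X-linked dominant, Tariq (affected, male) cannot arise from Ivan (affected) × Dalia (unaffected).

No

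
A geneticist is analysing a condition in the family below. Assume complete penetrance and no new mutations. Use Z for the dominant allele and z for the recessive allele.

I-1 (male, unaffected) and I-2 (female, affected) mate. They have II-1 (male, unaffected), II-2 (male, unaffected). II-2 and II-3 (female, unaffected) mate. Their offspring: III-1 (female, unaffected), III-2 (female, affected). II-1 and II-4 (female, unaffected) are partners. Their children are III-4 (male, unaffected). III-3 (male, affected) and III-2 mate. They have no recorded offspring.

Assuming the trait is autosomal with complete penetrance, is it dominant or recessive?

recessive

II-2 and II-3 are both unaffected yet have an affected child III-2. Under dominance, an affected child requires at least one affected parent, so the trait cannot be dominant.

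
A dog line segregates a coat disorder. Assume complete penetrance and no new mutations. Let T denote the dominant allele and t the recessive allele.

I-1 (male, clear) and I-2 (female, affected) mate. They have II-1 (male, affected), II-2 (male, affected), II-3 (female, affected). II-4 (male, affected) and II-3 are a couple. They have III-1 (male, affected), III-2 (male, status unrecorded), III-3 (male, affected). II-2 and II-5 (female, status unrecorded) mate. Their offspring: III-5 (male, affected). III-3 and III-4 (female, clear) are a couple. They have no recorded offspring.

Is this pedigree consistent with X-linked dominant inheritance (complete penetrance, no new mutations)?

Yes

A consistent assignment under X-linked dominant exists: I-1 X^t Y, I-2 X^T X^T, II-1 X^T Y, II-2 X^T Y, II-3 X^T X^t, II-4 X^T Y, II-5 X^T X^T, III-1 X^T Y, III-2 X^T Y, III-3 X^T Y, III-4 X^t X^t, III-5 X^T Y.
In this assignment every recorded phenotype matches its genotype and every non-founder's genotype is obtainable from its parents' genotypes, so the pedigree is consistent.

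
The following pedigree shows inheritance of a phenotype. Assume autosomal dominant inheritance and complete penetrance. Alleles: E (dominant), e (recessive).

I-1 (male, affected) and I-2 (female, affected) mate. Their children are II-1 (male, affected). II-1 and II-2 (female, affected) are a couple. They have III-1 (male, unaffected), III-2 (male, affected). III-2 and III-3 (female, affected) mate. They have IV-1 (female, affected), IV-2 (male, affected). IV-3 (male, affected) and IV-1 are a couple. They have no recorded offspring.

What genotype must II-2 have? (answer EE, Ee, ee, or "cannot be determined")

From phenotype alone, II-2 is EE or Ee.
II-2 is affected so carries E and passed e to III-1 (ee), so II-2 is Ee.

Ee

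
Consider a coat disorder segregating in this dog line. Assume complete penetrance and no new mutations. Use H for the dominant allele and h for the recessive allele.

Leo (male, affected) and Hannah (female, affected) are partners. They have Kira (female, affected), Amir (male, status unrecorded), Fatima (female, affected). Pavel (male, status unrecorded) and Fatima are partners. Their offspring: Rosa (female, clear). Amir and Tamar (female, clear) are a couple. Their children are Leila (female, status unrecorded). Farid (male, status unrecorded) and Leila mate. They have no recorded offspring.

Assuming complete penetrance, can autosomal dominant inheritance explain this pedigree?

A consistent assignment under autosomal dominant exists: Leo HH, Hannah Hh, Kira HH, Amir HH, Fatima Hh, Pavel Hh, Tamar hh, Rosa hh, Leila Hh, Farid HH.
In this assignment every recorded phenotype matches its genotype and every non-founder's genotype is obtainable from its parents' genotypes, so the pedigree is consistent.

Yes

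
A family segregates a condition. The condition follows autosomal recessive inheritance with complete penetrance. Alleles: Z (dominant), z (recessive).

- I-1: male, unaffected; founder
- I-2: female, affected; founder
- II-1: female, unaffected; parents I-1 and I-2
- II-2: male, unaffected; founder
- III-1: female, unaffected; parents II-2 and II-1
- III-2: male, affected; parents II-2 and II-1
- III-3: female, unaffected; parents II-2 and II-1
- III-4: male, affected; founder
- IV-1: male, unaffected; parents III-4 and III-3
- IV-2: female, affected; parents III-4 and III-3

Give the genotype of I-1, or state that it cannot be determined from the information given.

I-1's phenotype allows ZZ or Zz, and no parent or child forces a single allele at both positions; consistent genotype assignments exist with I-1 as ZZ or Zz.

cannot be determined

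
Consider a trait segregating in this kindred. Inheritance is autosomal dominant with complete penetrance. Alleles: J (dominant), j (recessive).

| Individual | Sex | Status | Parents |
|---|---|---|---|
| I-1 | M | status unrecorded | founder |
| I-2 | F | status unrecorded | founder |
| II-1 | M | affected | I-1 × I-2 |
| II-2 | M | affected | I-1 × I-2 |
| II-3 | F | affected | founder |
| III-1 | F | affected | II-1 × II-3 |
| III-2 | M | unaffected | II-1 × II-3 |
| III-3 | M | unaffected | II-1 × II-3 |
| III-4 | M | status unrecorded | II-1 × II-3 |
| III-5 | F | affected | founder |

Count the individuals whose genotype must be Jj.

2

Obligate heterozygotes: II-1 is affected so carries J and passed j to III-2 (jj), so II-1 is Jj; II-3 is affected so carries J and passed j to III-2 (jj), so II-3 is Jj.
Every other individual is either homozygous by phenotype or has at least one consistent homozygous assignment, so the count is 2.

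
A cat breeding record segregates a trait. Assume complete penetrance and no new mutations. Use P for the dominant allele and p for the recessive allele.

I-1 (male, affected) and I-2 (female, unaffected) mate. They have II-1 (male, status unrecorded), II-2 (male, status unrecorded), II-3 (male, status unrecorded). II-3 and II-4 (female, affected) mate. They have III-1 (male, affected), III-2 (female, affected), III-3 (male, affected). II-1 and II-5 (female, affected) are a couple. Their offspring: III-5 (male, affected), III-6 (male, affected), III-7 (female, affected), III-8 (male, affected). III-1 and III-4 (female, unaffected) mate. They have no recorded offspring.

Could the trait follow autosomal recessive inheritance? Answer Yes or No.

Yes

A consistent assignment under autosomal recessive exists: I-1 pp, I-2 PP, II-1 Pp, II-2 Pp, II-3 Pp, II-4 pp, II-5 pp, III-1 pp, III-2 pp, III-3 pp, III-4 PP, III-5 pp, III-6 pp, III-7 pp, III-8 pp.
In this assignment every recorded phenotype matches its genotype and every non-founder's genotype is obtainable from its parents' genotypes, so the pedigree is consistent.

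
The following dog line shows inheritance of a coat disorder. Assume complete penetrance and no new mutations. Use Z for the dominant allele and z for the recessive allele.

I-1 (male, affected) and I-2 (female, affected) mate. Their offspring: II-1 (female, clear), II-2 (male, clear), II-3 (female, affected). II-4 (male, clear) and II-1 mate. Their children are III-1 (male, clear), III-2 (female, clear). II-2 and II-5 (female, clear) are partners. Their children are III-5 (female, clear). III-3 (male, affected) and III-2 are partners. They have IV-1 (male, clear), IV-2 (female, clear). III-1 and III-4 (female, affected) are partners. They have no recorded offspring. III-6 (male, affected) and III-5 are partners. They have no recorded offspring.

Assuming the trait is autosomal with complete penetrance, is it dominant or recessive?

dominant

I-1 and I-2 are both affected yet have a clear child II-1. Under a recessive model two affected parents are homozygous and every child would be affected, so the trait cannot be recessive.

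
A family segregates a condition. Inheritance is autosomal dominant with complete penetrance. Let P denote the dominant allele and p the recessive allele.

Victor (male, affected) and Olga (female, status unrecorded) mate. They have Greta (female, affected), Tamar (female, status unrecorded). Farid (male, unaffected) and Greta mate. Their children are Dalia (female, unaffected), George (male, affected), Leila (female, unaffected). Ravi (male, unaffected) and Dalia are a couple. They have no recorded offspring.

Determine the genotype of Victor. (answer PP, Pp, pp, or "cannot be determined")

Victor's phenotype allows PP or Pp, and no parent or child forces a single allele at both positions; consistent genotype assignments exist with Victor as PP or Pp.

cannot be determined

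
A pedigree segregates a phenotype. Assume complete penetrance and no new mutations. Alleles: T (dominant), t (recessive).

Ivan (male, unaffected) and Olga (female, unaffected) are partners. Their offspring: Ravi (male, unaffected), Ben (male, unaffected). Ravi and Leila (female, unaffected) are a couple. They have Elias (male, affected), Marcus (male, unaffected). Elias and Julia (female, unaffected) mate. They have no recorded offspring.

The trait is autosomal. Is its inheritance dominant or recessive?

recessive

Ravi and Leila are both unaffected yet have an affected child Elias. Under dominance, an affected child requires at least one affected parent, so the trait cannot be dominant.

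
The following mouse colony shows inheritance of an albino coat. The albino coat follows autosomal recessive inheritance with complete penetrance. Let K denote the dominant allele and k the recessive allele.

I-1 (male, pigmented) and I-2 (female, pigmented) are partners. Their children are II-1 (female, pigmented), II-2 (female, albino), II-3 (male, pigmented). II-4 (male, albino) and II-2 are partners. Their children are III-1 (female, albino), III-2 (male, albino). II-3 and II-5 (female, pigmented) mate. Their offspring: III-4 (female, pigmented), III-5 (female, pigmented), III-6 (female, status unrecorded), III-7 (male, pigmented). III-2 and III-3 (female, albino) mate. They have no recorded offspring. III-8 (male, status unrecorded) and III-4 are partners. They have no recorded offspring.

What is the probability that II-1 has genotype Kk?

I-1 is pigmented so carries K and passed k to II-2 (kk), so I-1 is Kk.
I-2 is pigmented so carries K and passed k to II-2 (kk), so I-2 is Kk.
Their cross gives offspring ratios 1/4 KK : 1/2 Kk : 1/4 kk. Conditioning on II-1 being pigmented, P(Kk) = 1/2 / 3/4 = 2/3.

2/3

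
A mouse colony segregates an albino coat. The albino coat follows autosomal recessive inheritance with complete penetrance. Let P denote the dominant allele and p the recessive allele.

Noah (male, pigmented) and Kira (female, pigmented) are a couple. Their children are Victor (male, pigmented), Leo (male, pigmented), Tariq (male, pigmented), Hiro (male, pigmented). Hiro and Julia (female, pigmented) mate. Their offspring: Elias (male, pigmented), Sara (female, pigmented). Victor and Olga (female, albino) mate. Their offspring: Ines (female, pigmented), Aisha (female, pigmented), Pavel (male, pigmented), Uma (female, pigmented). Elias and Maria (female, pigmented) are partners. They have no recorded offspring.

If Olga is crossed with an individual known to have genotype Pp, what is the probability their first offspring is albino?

1/2

Olga is albino, so Olga is pp.
The cross gives 1/2 Pp : 1/2 pp, so P(offspring is albino) = 1/2.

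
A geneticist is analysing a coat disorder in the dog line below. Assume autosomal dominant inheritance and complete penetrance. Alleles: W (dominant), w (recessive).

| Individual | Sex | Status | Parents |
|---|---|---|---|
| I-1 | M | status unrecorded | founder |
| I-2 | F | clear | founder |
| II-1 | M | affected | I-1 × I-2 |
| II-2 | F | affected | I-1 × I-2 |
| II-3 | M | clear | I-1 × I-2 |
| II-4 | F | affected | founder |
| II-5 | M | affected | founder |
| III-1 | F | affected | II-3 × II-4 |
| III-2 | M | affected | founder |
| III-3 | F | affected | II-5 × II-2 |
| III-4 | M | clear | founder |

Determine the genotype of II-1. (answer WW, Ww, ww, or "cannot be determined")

From phenotype alone, II-1 is WW or Ww.
II-1 is affected so carries W and received w from I-2 (ww), so II-1 is Ww.

Ww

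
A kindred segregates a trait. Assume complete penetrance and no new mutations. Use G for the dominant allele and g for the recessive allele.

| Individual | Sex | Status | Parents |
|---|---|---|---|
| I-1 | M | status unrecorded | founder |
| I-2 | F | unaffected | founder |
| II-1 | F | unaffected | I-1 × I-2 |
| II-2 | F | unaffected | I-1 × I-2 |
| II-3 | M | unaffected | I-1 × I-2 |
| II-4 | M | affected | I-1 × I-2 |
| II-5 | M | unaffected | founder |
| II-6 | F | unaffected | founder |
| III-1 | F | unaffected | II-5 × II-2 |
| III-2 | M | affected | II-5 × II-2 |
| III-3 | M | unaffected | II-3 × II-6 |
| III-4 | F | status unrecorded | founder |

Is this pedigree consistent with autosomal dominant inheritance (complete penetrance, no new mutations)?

No

Under autosomal dominant, III-2 (affected, male) cannot arise from II-5 (unaffected) × II-2 (unaffected).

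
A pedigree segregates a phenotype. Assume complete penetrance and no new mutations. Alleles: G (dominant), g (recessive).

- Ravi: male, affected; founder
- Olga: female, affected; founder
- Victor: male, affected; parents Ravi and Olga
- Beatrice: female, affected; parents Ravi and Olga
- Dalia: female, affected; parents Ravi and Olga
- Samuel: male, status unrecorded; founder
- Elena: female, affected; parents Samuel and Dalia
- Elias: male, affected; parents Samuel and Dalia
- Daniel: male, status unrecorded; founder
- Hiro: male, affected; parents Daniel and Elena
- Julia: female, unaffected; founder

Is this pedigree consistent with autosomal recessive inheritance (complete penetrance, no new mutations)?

Yes

A consistent assignment under autosomal recessive exists: Ravi gg, Olga gg, Victor gg, Beatrice gg, Dalia gg, Samuel Gg, Elena gg, Elias gg, Daniel Gg, Hiro gg, Julia GG.
In this assignment every recorded phenotype matches its genotype and every non-founder's genotype is obtainable from its parents' genotypes, so the pedigree is consistent.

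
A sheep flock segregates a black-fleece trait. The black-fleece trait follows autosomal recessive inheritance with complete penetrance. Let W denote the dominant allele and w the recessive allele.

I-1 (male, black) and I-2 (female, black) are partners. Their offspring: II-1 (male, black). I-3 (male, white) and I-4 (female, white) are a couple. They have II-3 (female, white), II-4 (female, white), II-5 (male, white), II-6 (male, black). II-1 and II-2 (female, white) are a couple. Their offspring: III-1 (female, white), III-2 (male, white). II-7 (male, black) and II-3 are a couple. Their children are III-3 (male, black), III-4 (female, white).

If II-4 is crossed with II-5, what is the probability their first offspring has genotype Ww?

4/9

I-3 is white so carries W and passed w to II-6 (ww), so I-3 is Ww.
I-4 is white so carries W and passed w to II-6 (ww), so I-4 is Ww.
II-4 is a white offspring of I-3 (Ww) × I-4 (Ww), whose cross gives 1/4 WW : 1/2 Ww : 1/4 ww; conditioning on being white, II-4 is WW with probability 1/3, Ww with probability 2/3.
II-5 is a white offspring of I-3 (Ww) × I-4 (Ww), whose cross gives 1/4 WW : 1/2 Ww : 1/4 ww; conditioning on being white, II-5 is WW with probability 1/3, Ww with probability 2/3.
Summing over parental genotype combinations, P(offspring has genotype Ww) = 2/9·1/2 + 2/9·1/2 + 4/9·1/2 = 4/9.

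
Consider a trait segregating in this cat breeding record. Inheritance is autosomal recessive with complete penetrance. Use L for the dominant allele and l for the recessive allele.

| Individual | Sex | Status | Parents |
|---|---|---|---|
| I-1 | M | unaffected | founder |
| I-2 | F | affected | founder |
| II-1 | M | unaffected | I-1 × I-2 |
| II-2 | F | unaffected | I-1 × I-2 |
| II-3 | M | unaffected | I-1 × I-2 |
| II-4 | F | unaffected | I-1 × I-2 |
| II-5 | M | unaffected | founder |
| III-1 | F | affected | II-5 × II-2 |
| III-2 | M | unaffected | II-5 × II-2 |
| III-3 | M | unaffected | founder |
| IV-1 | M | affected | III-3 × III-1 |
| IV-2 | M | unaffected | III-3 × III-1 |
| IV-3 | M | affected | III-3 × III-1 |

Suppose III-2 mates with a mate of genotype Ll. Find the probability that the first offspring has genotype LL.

1/3

II-5 is unaffected so carries L and passed l to III-1 (ll), so II-5 is Ll.
II-2 is unaffected so carries L and received l from I-2 (ll), so II-2 is Ll.
III-2 is an unaffected offspring of II-5 (Ll) × II-2 (Ll), whose cross gives 1/4 LL : 1/2 Ll : 1/4 ll; conditioning on being unaffected, III-2 is LL with probability 1/3, Ll with probability 2/3.
Summing over parental genotype combinations, P(offspring has genotype LL) = 1/3·1/2 + 2/3·1/4 = 1/3.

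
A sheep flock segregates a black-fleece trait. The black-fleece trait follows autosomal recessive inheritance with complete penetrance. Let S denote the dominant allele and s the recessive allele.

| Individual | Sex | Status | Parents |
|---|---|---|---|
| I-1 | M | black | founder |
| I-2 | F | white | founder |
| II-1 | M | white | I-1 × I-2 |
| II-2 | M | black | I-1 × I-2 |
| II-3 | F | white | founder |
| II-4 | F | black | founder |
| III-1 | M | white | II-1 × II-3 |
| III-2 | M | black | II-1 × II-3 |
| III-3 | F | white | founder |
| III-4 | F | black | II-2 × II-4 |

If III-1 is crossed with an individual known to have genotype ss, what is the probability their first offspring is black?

1/3

II-1 is white so carries S and received s from I-1 (ss), so II-1 is Ss.
II-3 is white so carries S and passed s to III-2 (ss), so II-3 is Ss.
III-1 is a white offspring of II-1 (Ss) × II-3 (Ss), whose cross gives 1/4 SS : 1/2 Ss : 1/4 ss; conditioning on being white, III-1 is SS with probability 1/3, Ss with probability 2/3.
Summing over parental genotype combinations, P(offspring is black) = 2/3·1/2 = 1/3.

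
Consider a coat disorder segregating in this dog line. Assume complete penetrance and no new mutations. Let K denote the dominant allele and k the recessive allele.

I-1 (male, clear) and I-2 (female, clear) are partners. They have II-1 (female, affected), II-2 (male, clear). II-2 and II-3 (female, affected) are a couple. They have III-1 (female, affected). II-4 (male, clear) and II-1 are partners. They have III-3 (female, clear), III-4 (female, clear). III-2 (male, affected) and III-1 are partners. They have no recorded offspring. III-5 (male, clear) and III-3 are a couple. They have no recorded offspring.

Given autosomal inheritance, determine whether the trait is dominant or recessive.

I-1 and I-2 are both clear yet have an affected child II-1. Under dominance, an affected child requires at least one affected parent, so the trait cannot be dominant.

recessive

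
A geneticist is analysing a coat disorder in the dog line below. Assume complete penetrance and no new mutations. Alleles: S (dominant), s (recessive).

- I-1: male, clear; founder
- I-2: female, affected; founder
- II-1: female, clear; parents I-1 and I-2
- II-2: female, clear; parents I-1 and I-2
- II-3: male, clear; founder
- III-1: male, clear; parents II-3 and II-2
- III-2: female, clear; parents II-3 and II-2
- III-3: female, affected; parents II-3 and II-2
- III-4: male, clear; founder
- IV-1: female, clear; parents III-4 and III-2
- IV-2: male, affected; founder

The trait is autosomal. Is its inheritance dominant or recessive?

recessive

II-3 and II-2 are both clear yet have an affected child III-3. Under dominance, an affected child requires at least one affected parent, so the trait cannot be dominant.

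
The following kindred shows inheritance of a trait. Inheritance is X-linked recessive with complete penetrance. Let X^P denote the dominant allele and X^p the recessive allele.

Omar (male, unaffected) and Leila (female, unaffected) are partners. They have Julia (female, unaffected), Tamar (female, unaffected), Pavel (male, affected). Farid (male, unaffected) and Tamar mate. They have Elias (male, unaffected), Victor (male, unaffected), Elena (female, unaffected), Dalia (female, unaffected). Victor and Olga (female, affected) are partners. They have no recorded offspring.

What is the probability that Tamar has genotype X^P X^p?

Omar is unaffected, so Omar is X^P Y.
Leila is unaffected so carries P and passed p to Pavel (X^p Y), so Leila is X^P X^p.
Their cross gives offspring ratios 1/2 X^P X^P : 1/2 X^P X^p. Conditioning on Tamar being unaffected, P(X^P X^p) = 1/2 / 1 = 1/2 before taking Tamar's own offspring into account.
Farid is unaffected, so Farid is X^P Y.
Now use Tamar's offspring. Probability of each recorded status — unaffected son Elias: 1/2 if Tamar is X^P X^p, 1 if X^P X^P; unaffected son Victor: 1/2 if Tamar is X^P X^p, 1 if X^P X^P. (Elena, Dalia: equally likely either way, so uninformative.)
Bayes: P(X^P X^p) = 1/2·1/4 / (1/2·1/4 + 1/2·1) = 1/5.

1/5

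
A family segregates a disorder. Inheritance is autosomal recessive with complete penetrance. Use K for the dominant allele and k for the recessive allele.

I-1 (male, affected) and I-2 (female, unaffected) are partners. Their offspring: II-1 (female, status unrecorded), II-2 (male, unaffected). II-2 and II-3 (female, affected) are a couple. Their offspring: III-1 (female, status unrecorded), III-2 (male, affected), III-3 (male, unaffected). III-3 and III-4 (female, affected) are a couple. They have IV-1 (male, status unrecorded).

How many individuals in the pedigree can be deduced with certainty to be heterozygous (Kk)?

2

Obligate heterozygotes: II-2 is unaffected so carries K and received k from I-1 (kk), so II-2 is Kk; III-3 is unaffected so carries K and received k from II-3 (kk), so III-3 is Kk.
Every other individual is either homozygous by phenotype or has at least one consistent homozygous assignment, so the count is 2.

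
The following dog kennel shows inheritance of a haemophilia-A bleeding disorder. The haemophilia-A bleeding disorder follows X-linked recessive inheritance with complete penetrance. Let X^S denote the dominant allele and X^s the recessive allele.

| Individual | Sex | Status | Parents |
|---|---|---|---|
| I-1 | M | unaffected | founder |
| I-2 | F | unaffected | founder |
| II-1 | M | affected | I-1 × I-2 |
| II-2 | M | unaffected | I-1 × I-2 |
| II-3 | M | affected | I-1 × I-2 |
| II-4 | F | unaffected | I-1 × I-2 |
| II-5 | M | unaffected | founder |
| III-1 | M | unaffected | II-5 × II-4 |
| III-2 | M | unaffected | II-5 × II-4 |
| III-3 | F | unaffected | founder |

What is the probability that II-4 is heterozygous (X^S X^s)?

1/5

I-1 is unaffected, so I-1 is X^S Y.
I-2 is unaffected so carries S and passed s to II-1 (X^s Y), so I-2 is X^S X^s.
Their cross gives offspring ratios 1/2 X^S X^S : 1/2 X^S X^s. Conditioning on II-4 being unaffected, P(X^S X^s) = 1/2 / 1 = 1/2 before taking II-4's own offspring into account.
II-5 is unaffected, so II-5 is X^S Y.
Now use II-4's offspring. Probability of each recorded status — unaffected son III-1: 1/2 if II-4 is X^S X^s, 1 if X^S X^S; unaffected son III-2: 1/2 if II-4 is X^S X^s, 1 if X^S X^S.
Bayes: P(X^S X^s) = 1/2·1/4 / (1/2·1/4 + 1/2·1) = 1/5.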